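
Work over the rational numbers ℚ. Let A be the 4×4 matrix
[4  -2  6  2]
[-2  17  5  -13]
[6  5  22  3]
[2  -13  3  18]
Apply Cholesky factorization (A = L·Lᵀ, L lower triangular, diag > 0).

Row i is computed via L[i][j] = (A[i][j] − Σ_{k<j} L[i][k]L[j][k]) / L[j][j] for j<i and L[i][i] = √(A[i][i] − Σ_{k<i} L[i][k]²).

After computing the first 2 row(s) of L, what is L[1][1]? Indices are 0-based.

L[1][1] = 4

Step 1: L[0][0] = √(4) = 2.
  L[1][0] = (-2) / L[0][0] = -1.
Step 2: L[1][1] = √(16) = 4.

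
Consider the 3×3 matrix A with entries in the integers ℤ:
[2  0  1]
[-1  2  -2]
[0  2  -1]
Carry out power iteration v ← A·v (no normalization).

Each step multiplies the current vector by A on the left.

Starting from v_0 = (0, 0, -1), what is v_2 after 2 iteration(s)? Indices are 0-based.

v_0 = (0, 0, -1).
v_1 = A·v_0 = (-1, 2, 1).
v_2 = A·v_1 = (-1, 3, 3).

v_2 = (-1, 3, 3)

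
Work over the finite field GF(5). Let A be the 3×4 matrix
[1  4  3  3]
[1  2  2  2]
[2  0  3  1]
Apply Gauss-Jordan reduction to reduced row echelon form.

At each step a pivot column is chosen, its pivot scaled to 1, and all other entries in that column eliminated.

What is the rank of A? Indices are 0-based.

pivot(0,0)=1: scale R0 → (1, 4, 3, 3)
  clear (1,0): R1 −= (1)R0 → (0, 3, 4, 4)
  clear (2,0): R2 −= (2)R0 → (0, 2, 2, 0)
pivot(1,1)=3: scale R1 → (0, 1, 3, 3)
  clear (0,1): R0 −= (4)R1 → (1, 0, 1, 1)
  clear (2,1): R2 −= (2)R1 → (0, 0, 1, 4)
pivot(2,2)=1: scale R2 → (0, 0, 1, 4)
  clear (0,2): R0 −= (1)R2 → (1, 0, 0, 2)
  clear (1,2): R1 −= (3)R2 → (0, 1, 0, 1)

rank = 3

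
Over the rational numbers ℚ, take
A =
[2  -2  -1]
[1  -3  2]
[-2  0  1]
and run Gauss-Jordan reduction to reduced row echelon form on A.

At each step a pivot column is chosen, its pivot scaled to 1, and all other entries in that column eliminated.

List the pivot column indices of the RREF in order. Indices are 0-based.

pivot(0,0)=2: scale R0 → (1, -1, -1/2)
  clear (1,0): R1 −= (1)R0 → (0, -2, 5/2)
  clear (2,0): R2 −= (-2)R0 → (0, -2, 0)
pivot(1,1)=-2: scale R1 → (0, 1, -5/4)
  clear (0,1): R0 −= (-1)R1 → (1, 0, -7/4)
  clear (2,1): R2 −= (-2)R1 → (0, 0, -5/2)
pivot(2,2)=-5/2: scale R2 → (0, 0, 1)
  clear (0,2): R0 −= (-7/4)R2 → (1, 0, 0)
  clear (1,2): R1 −= (-5/4)R2 → (0, 1, 0)

pivot columns: 0, 1, 2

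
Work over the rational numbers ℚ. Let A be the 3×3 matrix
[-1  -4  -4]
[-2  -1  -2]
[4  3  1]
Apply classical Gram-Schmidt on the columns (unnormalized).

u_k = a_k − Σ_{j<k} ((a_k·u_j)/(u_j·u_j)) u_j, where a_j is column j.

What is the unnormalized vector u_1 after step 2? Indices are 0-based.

Step 1: u_0 = a_0 = (-1, -2, 4).
Step 2: u_1 = a_1 − (6/7)·u_0 = (-22/7, 5/7, -3/7).

u_1 = (-22/7, 5/7, -3/7)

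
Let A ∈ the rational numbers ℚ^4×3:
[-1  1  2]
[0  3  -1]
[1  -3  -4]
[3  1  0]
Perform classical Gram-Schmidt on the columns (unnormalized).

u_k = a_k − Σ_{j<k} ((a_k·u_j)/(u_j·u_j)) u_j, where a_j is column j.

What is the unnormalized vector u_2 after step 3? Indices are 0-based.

u_2 = (214/219, -188/73, -422/219, 212/219)

Step 1: u_0 = a_0 = (-1, 0, 1, 3).
Step 2: u_1 = a_1 − (-1/11)·u_0 = (10/11, 3, -32/11, 14/11).
Step 3: u_2 = a_2 − (-6/11)·u_0 − (115/219)·u_1 = (214/219, -188/73, -422/219, 212/219).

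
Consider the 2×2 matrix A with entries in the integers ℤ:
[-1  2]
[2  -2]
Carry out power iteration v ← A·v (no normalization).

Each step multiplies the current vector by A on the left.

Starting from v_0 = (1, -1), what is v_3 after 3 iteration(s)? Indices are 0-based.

v_0 = (1, -1).
v_1 = A·v_0 = (-3, 4).
v_2 = A·v_1 = (11, -14).
v_3 = A·v_2 = (-39, 50).

v_3 = (-39, 50)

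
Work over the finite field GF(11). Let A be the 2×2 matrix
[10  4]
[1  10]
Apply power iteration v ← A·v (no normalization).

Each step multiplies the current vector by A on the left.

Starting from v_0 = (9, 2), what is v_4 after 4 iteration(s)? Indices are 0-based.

v_0 = (9, 2).
v_1 = A·v_0 = (10, 7).
v_2 = A·v_1 = (7, 3).
v_3 = A·v_2 = (5, 4).
v_4 = A·v_3 = (0, 1).

v_4 = (0, 1)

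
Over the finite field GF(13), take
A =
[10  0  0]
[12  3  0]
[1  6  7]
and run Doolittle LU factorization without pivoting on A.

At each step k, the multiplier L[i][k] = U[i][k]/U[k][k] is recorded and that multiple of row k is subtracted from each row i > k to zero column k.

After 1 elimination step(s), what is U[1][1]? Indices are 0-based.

U[1][1] = 3

k=0: U[0][0]=10
  eliminate (1,0): mult=9, new row 1: (0, 3, 0); set L[1][0]=9
  eliminate (2,0): mult=4, new row 2: (0, 6, 7); set L[2][0]=4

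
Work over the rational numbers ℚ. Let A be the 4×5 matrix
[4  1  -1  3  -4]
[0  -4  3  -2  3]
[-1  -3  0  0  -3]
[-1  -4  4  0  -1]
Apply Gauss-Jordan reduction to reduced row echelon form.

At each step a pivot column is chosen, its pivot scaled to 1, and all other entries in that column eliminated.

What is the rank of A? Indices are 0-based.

rank = 4

pivot(0,0)=4: scale R0 → (1, 1/4, -1/4, 3/4, -1)
  clear (2,0): R2 −= (-1)R0 → (0, -11/4, -1/4, 3/4, -4)
  clear (3,0): R3 −= (-1)R0 → (0, -15/4, 15/4, 3/4, -2)
pivot(1,1)=-4: scale R1 → (0, 1, -3/4, 1/2, -3/4)
  clear (0,1): R0 −= (1/4)R1 → (1, 0, -1/16, 5/8, -13/16)
  clear (2,1): R2 −= (-11/4)R1 → (0, 0, -37/16, 17/8, -97/16)
  clear (3,1): R3 −= (-15/4)R1 → (0, 0, 15/16, 21/8, -77/16)
pivot(2,2)=-37/16: scale R2 → (0, 0, 1, -34/37, 97/37)
  clear (0,2): R0 −= (-1/16)R2 → (1, 0, 0, 21/37, -24/37)
  clear (1,2): R1 −= (-3/4)R2 → (0, 1, 0, -7/37, 45/37)
  clear (3,2): R3 −= (15/16)R2 → (0, 0, 0, 129/37, -269/37)
pivot(3,3)=129/37: scale R3 → (0, 0, 0, 1, -269/129)
  clear (0,3): R0 −= (21/37)R3 → (1, 0, 0, 0, 23/43)
  clear (1,3): R1 −= (-7/37)R3 → (0, 1, 0, 0, 106/129)
  clear (2,3): R2 −= (-34/37)R3 → (0, 0, 1, 0, 91/129)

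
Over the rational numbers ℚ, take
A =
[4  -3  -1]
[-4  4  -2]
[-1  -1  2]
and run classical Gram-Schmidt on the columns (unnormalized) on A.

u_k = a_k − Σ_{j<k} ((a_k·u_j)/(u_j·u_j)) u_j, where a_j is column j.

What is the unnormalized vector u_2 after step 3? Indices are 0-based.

u_2 = (-112/129, -98/129, -56/129)

Step 1: u_0 = a_0 = (4, -4, -1).
Step 2: u_1 = a_1 − (-9/11)·u_0 = (3/11, 8/11, -20/11).
Step 3: u_2 = a_2 − (2/33)·u_0 − (-59/43)·u_1 = (-112/129, -98/129, -56/129).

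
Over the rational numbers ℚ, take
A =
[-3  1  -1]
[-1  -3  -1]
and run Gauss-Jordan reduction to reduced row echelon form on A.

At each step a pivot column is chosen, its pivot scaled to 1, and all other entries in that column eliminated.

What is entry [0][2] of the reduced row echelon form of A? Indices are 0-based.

pivot(0,0)=-3: scale R0 → (1, -1/3, 1/3)
  clear (1,0): R1 −= (-1)R0 → (0, -10/3, -2/3)
pivot(1,1)=-10/3: scale R1 → (0, 1, 1/5)
  clear (0,1): R0 −= (-1/3)R1 → (1, 0, 2/5)

M[0][2] = 2/5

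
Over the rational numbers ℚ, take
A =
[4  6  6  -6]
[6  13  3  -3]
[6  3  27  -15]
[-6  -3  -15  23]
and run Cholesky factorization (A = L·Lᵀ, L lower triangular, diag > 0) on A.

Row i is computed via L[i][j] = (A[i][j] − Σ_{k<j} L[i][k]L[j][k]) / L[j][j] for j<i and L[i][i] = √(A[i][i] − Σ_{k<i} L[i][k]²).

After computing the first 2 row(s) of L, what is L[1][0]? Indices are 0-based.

Step 1: L[0][0] = √(4) = 2.
  L[1][0] = (6) / L[0][0] = 3.
Step 2: L[1][1] = √(4) = 2.

L[1][0] = 3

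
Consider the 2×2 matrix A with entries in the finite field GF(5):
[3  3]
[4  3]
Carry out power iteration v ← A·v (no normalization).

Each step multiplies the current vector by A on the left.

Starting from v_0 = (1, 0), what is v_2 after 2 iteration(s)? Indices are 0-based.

v_2 = (1, 4)

v_0 = (1, 0).
v_1 = A·v_0 = (3, 4).
v_2 = A·v_1 = (1, 4).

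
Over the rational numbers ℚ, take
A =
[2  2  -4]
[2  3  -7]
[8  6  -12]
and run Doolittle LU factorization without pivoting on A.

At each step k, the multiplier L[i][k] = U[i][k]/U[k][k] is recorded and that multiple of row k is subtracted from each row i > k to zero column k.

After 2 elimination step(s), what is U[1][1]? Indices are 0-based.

k=0: U[0][0]=2
  eliminate (1,0): mult=1, new row 1: (0, 1, -3); set L[1][0]=1
  eliminate (2,0): mult=4, new row 2: (0, -2, 4); set L[2][0]=4
k=1: U[1][1]=1
  eliminate (2,1): mult=-2, new row 2: (0, 0, -2); set L[2][1]=-2

U[1][1] = 1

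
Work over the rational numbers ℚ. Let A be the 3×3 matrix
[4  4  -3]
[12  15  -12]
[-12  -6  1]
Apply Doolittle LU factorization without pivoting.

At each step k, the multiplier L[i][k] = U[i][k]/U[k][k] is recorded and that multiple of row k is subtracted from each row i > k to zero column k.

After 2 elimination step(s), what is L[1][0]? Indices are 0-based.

L[1][0] = 3

Step 1: pivot at (0,0) is 4.
  row1 ← row1 − (3)·row0  ⇒  L[1][0]=3, U row1=(0, 3, -3)
  row2 ← row2 − (-3)·row0  ⇒  L[2][0]=-3, U row2=(0, 6, -8)
Step 2: pivot at (1,1) is 3.
  row2 ← row2 − (2)·row1  ⇒  L[2][1]=2, U row2=(0, 0, -2)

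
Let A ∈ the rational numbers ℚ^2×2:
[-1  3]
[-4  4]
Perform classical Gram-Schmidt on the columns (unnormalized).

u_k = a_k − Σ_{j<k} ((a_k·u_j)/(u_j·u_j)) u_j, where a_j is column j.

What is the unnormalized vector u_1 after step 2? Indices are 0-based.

u_1 = (32/17, -8/17)

Step 1: u_0 = a_0 = (-1, -4).
Step 2: u_1 = a_1 − (-19/17)·u_0 = (32/17, -8/17).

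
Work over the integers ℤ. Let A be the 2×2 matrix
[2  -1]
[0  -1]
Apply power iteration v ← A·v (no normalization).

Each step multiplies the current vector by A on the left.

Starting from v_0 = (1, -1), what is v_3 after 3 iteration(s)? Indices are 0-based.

v_0 = (1, -1).
v_1 = A·v_0 = (3, 1).
v_2 = A·v_1 = (5, -1).
v_3 = A·v_2 = (11, 1).

v_3 = (11, 1)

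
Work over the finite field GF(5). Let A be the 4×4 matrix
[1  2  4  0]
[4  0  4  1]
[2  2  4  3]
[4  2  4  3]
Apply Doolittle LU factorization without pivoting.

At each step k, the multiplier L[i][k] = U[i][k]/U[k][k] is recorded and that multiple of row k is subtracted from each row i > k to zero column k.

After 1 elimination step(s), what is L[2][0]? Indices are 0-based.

Step 1: pivot at (0,0) is 1.
  row1 ← row1 − (4)·row0  ⇒  L[1][0]=4, U row1=(0, 2, 3, 1)
  row2 ← row2 − (2)·row0  ⇒  L[2][0]=2, U row2=(0, 3, 1, 3)
  row3 ← row3 − (4)·row0  ⇒  L[3][0]=4, U row3=(0, 4, 3, 3)

L[2][0] = 2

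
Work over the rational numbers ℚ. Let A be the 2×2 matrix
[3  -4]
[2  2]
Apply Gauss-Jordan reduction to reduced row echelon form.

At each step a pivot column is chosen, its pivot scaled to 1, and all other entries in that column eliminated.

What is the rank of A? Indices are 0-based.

step 1: normalize row 0 (÷3) = (1, -4/3)
  row 1: subtract 2×row0 = (0, 14/3)
step 2: normalize row 1 (÷14/3) = (0, 1)
  row 0: subtract -4/3×row1 = (1, 0)

rank = 2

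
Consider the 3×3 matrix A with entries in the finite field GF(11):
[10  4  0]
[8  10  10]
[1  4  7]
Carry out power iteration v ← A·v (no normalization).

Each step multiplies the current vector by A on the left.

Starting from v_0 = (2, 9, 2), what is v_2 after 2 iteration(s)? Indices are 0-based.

v_0 = (2, 9, 2).
v_1 = A·v_0 = (1, 5, 8).
v_2 = A·v_1 = (8, 6, 0).

v_2 = (8, 6, 0)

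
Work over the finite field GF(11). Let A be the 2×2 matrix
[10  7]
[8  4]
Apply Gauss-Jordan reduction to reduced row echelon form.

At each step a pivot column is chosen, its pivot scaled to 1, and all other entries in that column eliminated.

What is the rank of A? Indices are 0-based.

rank = 2

step 1: normalize row 0 (÷10) = (1, 4)
  row 1: subtract 8×row0 = (0, 5)
step 2: normalize row 1 (÷5) = (0, 1)
  row 0: subtract 4×row1 = (1, 0)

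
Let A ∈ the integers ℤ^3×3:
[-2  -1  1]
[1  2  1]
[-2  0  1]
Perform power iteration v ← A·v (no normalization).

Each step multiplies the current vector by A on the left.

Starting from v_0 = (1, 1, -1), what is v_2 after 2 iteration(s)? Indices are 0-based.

v_2 = (3, -3, 5)

v_0 = (1, 1, -1).
v_1 = A·v_0 = (-4, 2, -3).
v_2 = A·v_1 = (3, -3, 5).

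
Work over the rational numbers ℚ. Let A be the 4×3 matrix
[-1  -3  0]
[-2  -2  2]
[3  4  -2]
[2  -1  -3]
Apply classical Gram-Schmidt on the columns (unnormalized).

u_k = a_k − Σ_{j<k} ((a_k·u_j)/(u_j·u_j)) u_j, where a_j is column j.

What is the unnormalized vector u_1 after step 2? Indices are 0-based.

Step 1: u_0 = a_0 = (-1, -2, 3, 2).
Step 2: u_1 = a_1 − (17/18)·u_0 = (-37/18, -1/9, 7/6, -26/9).

u_1 = (-37/18, -1/9, 7/6, -26/9)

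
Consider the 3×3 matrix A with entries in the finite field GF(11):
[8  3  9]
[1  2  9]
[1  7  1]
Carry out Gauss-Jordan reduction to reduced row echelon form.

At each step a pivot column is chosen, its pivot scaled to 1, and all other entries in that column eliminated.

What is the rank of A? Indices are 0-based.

pivot(0,0)=8: scale R0 → (1, 10, 8)
  clear (1,0): R1 −= (1)R0 → (0, 3, 1)
  clear (2,0): R2 −= (1)R0 → (0, 8, 4)
pivot(1,1)=3: scale R1 → (0, 1, 4)
  clear (0,1): R0 −= (10)R1 → (1, 0, 1)
  clear (2,1): R2 −= (8)R1 → (0, 0, 5)
pivot(2,2)=5: scale R2 → (0, 0, 1)
  clear (0,2): R0 −= (1)R2 → (1, 0, 0)
  clear (1,2): R1 −= (4)R2 → (0, 1, 0)

rank = 3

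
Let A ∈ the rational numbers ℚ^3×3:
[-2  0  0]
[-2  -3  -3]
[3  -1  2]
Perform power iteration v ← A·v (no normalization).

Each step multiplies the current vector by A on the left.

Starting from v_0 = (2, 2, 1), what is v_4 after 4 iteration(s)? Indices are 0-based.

v_4 = (32, 395, 136)

v_0 = (2, 2, 1).
v_1 = A·v_0 = (-4, -13, 6).
v_2 = A·v_1 = (8, 29, 13).
v_3 = A·v_2 = (-16, -142, 21).
v_4 = A·v_3 = (32, 395, 136).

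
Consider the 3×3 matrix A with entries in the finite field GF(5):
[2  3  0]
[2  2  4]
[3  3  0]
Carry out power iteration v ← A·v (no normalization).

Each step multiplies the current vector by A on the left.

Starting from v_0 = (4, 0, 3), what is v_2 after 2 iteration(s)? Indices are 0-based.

v_2 = (1, 4, 4)

v_0 = (4, 0, 3).
v_1 = A·v_0 = (3, 0, 2).
v_2 = A·v_1 = (1, 4, 4).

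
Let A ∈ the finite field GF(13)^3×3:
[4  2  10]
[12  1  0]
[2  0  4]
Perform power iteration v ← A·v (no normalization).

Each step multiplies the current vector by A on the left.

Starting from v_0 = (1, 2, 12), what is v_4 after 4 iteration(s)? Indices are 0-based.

v_0 = (1, 2, 12).
v_1 = A·v_0 = (11, 1, 11).
v_2 = A·v_1 = (0, 3, 1).
v_3 = A·v_2 = (3, 3, 4).
v_4 = A·v_3 = (6, 0, 9).

v_4 = (6, 0, 9)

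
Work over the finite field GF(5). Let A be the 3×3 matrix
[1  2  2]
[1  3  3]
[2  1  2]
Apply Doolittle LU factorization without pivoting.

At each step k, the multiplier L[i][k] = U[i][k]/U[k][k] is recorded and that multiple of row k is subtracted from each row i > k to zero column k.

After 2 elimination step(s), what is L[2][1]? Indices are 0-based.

L[2][1] = 2

k=0: U[0][0]=1
  eliminate (1,0): mult=1, new row 1: (0, 1, 1); set L[1][0]=1
  eliminate (2,0): mult=2, new row 2: (0, 2, 3); set L[2][0]=2
k=1: U[1][1]=1
  eliminate (2,1): mult=2, new row 2: (0, 0, 1); set L[2][1]=2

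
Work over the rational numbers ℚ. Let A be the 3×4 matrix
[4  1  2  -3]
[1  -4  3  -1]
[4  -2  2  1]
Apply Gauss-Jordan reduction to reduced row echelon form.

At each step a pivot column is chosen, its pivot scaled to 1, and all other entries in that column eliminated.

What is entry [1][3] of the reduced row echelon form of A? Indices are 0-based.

M[1][3] = -4/3

pivot(0,0)=4: scale R0 → (1, 1/4, 1/2, -3/4)
  clear (1,0): R1 −= (1)R0 → (0, -17/4, 5/2, -1/4)
  clear (2,0): R2 −= (4)R0 → (0, -3, 0, 4)
pivot(1,1)=-17/4: scale R1 → (0, 1, -10/17, 1/17)
  clear (0,1): R0 −= (1/4)R1 → (1, 0, 11/17, -13/17)
  clear (2,1): R2 −= (-3)R1 → (0, 0, -30/17, 71/17)
pivot(2,2)=-30/17: scale R2 → (0, 0, 1, -71/30)
  clear (0,2): R0 −= (11/17)R2 → (1, 0, 0, 23/30)
  clear (1,2): R1 −= (-10/17)R2 → (0, 1, 0, -4/3)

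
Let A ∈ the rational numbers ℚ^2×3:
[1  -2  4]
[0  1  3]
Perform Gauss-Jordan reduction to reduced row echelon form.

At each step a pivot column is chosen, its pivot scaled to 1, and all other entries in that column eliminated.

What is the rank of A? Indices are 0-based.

rank = 2

step 1: normalize row 0 (÷1) = (1, -2, 4)
step 2: normalize row 1 (÷1) = (0, 1, 3)
  row 0: subtract -2×row1 = (1, 0, 10)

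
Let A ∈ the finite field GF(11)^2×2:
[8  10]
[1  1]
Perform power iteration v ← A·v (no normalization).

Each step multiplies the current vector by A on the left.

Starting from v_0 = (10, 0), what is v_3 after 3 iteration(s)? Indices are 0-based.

v_0 = (10, 0).
v_1 = A·v_0 = (3, 10).
v_2 = A·v_1 = (3, 2).
v_3 = A·v_2 = (0, 5).

v_3 = (0, 5)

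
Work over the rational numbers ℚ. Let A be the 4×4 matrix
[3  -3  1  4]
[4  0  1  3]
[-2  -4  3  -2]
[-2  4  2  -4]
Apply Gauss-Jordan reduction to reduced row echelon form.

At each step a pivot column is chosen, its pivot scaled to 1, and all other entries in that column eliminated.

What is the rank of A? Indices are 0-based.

[1] R0 /= 3  ⇒  (1, -1, 1/3, 4/3)
     R1 -= 4·R0  ⇒  (0, 4, -1/3, -7/3)
     R2 -= -2·R0  ⇒  (0, -6, 11/3, 2/3)
     R3 -= -2·R0  ⇒  (0, 2, 8/3, -4/3)
[2] R1 /= 4  ⇒  (0, 1, -1/12, -7/12)
     R0 -= -1·R1  ⇒  (1, 0, 1/4, 3/4)
     R2 -= -6·R1  ⇒  (0, 0, 19/6, -17/6)
     R3 -= 2·R1  ⇒  (0, 0, 17/6, -1/6)
[3] R2 /= 19/6  ⇒  (0, 0, 1, -17/19)
     R0 -= 1/4·R2  ⇒  (1, 0, 0, 37/38)
     R1 -= -1/12·R2  ⇒  (0, 1, 0, -25/38)
     R3 -= 17/6·R2  ⇒  (0, 0, 0, 45/19)
[4] R3 /= 45/19  ⇒  (0, 0, 0, 1)
     R0 -= 37/38·R3  ⇒  (1, 0, 0, 0)
     R1 -= -25/38·R3  ⇒  (0, 1, 0, 0)
     R2 -= -17/19·R3  ⇒  (0, 0, 1, 0)

rank = 4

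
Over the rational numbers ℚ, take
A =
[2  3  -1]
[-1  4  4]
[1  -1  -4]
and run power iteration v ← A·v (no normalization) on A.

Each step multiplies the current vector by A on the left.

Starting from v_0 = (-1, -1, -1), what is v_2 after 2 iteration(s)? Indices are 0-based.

v_0 = (-1, -1, -1).
v_1 = A·v_0 = (-4, -7, 4).
v_2 = A·v_1 = (-33, -8, -13).

v_2 = (-33, -8, -13)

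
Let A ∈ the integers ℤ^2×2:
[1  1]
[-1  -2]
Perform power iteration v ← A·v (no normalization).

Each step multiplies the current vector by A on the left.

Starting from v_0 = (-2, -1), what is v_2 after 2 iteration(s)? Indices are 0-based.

v_2 = (1, -5)

v_0 = (-2, -1).
v_1 = A·v_0 = (-3, 4).
v_2 = A·v_1 = (1, -5).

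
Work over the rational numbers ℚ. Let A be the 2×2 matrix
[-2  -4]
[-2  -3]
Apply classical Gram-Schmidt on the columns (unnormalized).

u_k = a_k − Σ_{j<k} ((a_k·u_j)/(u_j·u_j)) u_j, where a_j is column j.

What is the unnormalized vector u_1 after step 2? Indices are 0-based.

u_1 = (-1/2, 1/2)

Step 1: u_0 = a_0 = (-2, -2).
Step 2: u_1 = a_1 − (7/4)·u_0 = (-1/2, 1/2).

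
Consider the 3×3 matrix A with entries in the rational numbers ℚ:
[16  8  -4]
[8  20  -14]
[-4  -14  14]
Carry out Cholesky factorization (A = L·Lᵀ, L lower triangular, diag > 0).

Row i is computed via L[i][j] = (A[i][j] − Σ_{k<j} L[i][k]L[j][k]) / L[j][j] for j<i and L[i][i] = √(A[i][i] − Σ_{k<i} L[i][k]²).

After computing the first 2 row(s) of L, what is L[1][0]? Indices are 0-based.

Step 1: L[0][0] = √(16) = 4.
  L[1][0] = (8) / L[0][0] = 2.
Step 2: L[1][1] = √(16) = 4.

L[1][0] = 2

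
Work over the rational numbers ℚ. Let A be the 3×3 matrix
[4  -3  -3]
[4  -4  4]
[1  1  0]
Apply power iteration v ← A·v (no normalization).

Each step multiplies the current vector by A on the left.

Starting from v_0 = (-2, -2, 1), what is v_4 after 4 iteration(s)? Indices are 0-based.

v_0 = (-2, -2, 1).
v_1 = A·v_0 = (-5, 4, -4).
v_2 = A·v_1 = (-20, -52, -1).
v_3 = A·v_2 = (79, 124, -72).
v_4 = A·v_3 = (160, -468, 203).

v_4 = (160, -468, 203)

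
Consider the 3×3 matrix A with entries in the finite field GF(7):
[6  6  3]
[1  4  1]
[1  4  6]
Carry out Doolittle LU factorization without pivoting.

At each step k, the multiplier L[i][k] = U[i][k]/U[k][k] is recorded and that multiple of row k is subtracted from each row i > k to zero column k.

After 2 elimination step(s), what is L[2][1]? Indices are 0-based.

L[2][1] = 1

k=0: U[0][0]=6
  eliminate (1,0): mult=6, new row 1: (0, 3, 4); set L[1][0]=6
  eliminate (2,0): mult=6, new row 2: (0, 3, 2); set L[2][0]=6
k=1: U[1][1]=3
  eliminate (2,1): mult=1, new row 2: (0, 0, 5); set L[2][1]=1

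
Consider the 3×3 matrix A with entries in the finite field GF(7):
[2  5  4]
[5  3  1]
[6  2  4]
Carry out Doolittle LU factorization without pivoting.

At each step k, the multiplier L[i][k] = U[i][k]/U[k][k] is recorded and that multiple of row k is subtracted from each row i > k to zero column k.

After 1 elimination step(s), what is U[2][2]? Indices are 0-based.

U[2][2] = 6

Step 1: pivot at (0,0) is 2.
  row1 ← row1 − (6)·row0  ⇒  L[1][0]=6, U row1=(0, 1, 5)
  row2 ← row2 − (3)·row0  ⇒  L[2][0]=3, U row2=(0, 1, 6)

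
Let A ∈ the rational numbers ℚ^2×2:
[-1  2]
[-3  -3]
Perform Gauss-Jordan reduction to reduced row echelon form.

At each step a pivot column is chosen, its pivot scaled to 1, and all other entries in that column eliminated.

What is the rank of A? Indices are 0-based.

[1] R0 /= -1  ⇒  (1, -2)
     R1 -= -3·R0  ⇒  (0, -9)
[2] R1 /= -9  ⇒  (0, 1)
     R0 -= -2·R1  ⇒  (1, 0)

rank = 2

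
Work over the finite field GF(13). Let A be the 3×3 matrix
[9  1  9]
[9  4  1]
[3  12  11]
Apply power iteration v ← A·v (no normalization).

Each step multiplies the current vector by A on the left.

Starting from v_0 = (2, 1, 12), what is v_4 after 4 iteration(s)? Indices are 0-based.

v_4 = (1, 5, 0)

v_0 = (2, 1, 12).
v_1 = A·v_0 = (10, 8, 7).
v_2 = A·v_1 = (5, 12, 8).
v_3 = A·v_2 = (12, 10, 0).
v_4 = A·v_3 = (1, 5, 0).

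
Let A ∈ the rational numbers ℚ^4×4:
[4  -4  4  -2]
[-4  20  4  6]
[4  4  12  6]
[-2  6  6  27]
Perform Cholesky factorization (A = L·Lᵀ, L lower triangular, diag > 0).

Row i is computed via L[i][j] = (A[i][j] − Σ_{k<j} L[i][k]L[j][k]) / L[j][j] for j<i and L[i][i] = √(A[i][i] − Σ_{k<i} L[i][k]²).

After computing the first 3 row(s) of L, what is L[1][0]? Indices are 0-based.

L[1][0] = -2

Step 1: L[0][0] = √(4) = 2.
  L[1][0] = (-4) / L[0][0] = -2.
Step 2: L[1][1] = √(16) = 4.
  L[2][0] = (4) / L[0][0] = 2.
  L[2][1] = (8) / L[1][1] = 2.
Step 3: L[2][2] = √(4) = 2.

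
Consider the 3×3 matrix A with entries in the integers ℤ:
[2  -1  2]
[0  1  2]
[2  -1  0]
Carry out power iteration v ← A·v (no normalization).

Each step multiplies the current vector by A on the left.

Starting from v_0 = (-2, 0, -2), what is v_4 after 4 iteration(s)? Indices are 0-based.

v_0 = (-2, 0, -2).
v_1 = A·v_0 = (-8, -4, -4).
v_2 = A·v_1 = (-20, -12, -12).
v_3 = A·v_2 = (-52, -36, -28).
v_4 = A·v_3 = (-124, -92, -68).

v_4 = (-124, -92, -68)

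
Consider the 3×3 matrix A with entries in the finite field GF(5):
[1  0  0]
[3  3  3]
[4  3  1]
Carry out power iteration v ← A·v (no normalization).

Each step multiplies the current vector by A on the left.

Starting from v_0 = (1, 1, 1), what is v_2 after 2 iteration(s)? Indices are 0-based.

v_2 = (1, 4, 4)

v_0 = (1, 1, 1).
v_1 = A·v_0 = (1, 4, 3).
v_2 = A·v_1 = (1, 4, 4).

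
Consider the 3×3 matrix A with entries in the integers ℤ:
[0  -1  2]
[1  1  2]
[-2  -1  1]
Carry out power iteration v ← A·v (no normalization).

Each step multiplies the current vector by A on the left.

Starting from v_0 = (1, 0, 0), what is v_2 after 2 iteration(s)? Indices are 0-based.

v_2 = (-5, -3, -3)

v_0 = (1, 0, 0).
v_1 = A·v_0 = (0, 1, -2).
v_2 = A·v_1 = (-5, -3, -3).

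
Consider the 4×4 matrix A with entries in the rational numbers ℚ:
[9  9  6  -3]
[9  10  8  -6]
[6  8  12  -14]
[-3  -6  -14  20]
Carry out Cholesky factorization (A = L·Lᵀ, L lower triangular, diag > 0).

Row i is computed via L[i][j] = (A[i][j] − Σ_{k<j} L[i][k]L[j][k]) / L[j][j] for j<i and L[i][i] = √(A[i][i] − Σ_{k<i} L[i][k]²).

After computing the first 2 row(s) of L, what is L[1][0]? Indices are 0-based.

L[1][0] = 3

Step 1: L[0][0] = √(9) = 3.
  L[1][0] = (9) / L[0][0] = 3.
Step 2: L[1][1] = √(1) = 1.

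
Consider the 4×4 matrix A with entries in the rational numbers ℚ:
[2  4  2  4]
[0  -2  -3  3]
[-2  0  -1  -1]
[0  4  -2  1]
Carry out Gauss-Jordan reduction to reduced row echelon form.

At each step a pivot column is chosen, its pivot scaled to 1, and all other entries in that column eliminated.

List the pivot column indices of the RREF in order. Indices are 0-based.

pivot(0,0)=2: scale R0 → (1, 2, 1, 2)
  clear (2,0): R2 −= (-2)R0 → (0, 4, 1, 3)
pivot(1,1)=-2: scale R1 → (0, 1, 3/2, -3/2)
  clear (0,1): R0 −= (2)R1 → (1, 0, -2, 5)
  clear (2,1): R2 −= (4)R1 → (0, 0, -5, 9)
  clear (3,1): R3 −= (4)R1 → (0, 0, -8, 7)
pivot(2,2)=-5: scale R2 → (0, 0, 1, -9/5)
  clear (0,2): R0 −= (-2)R2 → (1, 0, 0, 7/5)
  clear (1,2): R1 −= (3/2)R2 → (0, 1, 0, 6/5)
  clear (3,2): R3 −= (-8)R2 → (0, 0, 0, -37/5)
pivot(3,3)=-37/5: scale R3 → (0, 0, 0, 1)
  clear (0,3): R0 −= (7/5)R3 → (1, 0, 0, 0)
  clear (1,3): R1 −= (6/5)R3 → (0, 1, 0, 0)
  clear (2,3): R2 −= (-9/5)R3 → (0, 0, 1, 0)

pivot columns: 0, 1, 2, 3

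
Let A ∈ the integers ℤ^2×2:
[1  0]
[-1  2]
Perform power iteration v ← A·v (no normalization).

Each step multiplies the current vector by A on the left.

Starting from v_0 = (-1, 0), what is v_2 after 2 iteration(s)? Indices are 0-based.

v_0 = (-1, 0).
v_1 = A·v_0 = (-1, 1).
v_2 = A·v_1 = (-1, 3).

v_2 = (-1, 3)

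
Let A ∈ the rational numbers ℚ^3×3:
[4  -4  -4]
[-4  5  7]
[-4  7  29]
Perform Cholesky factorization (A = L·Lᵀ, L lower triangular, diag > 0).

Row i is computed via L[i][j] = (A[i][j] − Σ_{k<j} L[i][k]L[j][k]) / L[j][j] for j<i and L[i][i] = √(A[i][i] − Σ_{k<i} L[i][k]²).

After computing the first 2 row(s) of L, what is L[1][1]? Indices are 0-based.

Step 1: L[0][0] = √(4) = 2.
  L[1][0] = (-4) / L[0][0] = -2.
Step 2: L[1][1] = √(1) = 1.

L[1][1] = 1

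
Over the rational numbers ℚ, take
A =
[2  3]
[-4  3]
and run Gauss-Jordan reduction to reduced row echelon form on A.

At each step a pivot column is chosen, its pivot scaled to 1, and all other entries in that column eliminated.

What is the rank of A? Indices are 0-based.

rank = 2

step 1: normalize row 0 (÷2) = (1, 3/2)
  row 1: subtract -4×row0 = (0, 9)
step 2: normalize row 1 (÷9) = (0, 1)
  row 0: subtract 3/2×row1 = (1, 0)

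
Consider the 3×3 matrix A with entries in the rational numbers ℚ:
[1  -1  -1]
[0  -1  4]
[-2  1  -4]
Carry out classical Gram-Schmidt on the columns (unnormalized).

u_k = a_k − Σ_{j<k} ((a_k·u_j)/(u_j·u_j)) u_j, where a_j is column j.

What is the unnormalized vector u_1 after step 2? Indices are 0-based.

Step 1: u_0 = a_0 = (1, 0, -2).
Step 2: u_1 = a_1 − (-3/5)·u_0 = (-2/5, -1, -1/5).

u_1 = (-2/5, -1, -1/5)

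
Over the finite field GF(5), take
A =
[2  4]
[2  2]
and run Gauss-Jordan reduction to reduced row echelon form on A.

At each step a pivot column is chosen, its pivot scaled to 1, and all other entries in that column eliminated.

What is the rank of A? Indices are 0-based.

rank = 2

pivot(0,0)=2: scale R0 → (1, 2)
  clear (1,0): R1 −= (2)R0 → (0, 3)
pivot(1,1)=3: scale R1 → (0, 1)
  clear (0,1): R0 −= (2)R1 → (1, 0)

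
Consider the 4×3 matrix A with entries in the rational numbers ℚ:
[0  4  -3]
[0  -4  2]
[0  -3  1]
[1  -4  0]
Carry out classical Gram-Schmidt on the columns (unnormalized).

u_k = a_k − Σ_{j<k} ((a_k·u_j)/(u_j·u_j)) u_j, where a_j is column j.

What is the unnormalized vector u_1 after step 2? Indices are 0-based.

u_1 = (4, -4, -3, 0)

Step 1: u_0 = a_0 = (0, 0, 0, 1).
Step 2: u_1 = a_1 − (-4)·u_0 = (4, -4, -3, 0).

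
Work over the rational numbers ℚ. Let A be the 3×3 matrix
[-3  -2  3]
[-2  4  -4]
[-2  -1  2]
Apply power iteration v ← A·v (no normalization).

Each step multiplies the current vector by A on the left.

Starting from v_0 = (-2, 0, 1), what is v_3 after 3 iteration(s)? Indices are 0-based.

v_0 = (-2, 0, 1).
v_1 = A·v_0 = (9, 0, 6).
v_2 = A·v_1 = (-9, -42, -6).
v_3 = A·v_2 = (93, -126, 48).

v_3 = (93, -126, 48)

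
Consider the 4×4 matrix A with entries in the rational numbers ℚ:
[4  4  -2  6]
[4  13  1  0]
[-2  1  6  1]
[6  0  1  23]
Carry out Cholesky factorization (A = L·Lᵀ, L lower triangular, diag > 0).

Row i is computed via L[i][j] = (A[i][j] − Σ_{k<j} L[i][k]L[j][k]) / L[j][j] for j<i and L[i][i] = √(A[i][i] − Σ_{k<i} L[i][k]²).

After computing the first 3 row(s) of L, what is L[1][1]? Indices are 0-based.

L[1][1] = 3

Step 1: L[0][0] = √(4) = 2.
  L[1][0] = (4) / L[0][0] = 2.
Step 2: L[1][1] = √(9) = 3.
  L[2][0] = (-2) / L[0][0] = -1.
  L[2][1] = (3) / L[1][1] = 1.
Step 3: L[2][2] = √(4) = 2.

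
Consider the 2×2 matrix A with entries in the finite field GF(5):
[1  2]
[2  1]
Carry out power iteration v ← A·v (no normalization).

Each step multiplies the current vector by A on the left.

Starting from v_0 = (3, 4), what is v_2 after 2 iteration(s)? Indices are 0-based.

v_0 = (3, 4).
v_1 = A·v_0 = (1, 0).
v_2 = A·v_1 = (1, 2).

v_2 = (1, 2)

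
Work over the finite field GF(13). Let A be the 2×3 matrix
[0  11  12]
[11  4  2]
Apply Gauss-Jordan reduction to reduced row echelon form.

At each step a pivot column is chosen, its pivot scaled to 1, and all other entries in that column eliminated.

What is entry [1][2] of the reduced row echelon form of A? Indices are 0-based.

M[1][2] = 7

pivot(0,0): swap R0↔R1
pivot(0,0)=11: scale R0 → (1, 11, 12)
pivot(1,1)=11: scale R1 → (0, 1, 7)
  clear (0,1): R0 −= (11)R1 → (1, 0, 0)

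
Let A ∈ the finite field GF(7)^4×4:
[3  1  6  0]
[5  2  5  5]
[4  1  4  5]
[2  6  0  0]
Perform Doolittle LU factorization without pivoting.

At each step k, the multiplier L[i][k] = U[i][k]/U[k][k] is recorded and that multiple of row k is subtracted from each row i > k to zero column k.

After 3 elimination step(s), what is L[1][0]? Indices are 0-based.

k=0: U[0][0]=3
  eliminate (1,0): mult=4, new row 1: (0, 5, 2, 5); set L[1][0]=4
  eliminate (2,0): mult=6, new row 2: (0, 2, 3, 5); set L[2][0]=6
  eliminate (3,0): mult=3, new row 3: (0, 3, 3, 0); set L[3][0]=3
k=1: U[1][1]=5
  eliminate (2,1): mult=6, new row 2: (0, 0, 5, 3); set L[2][1]=6
  eliminate (3,1): mult=2, new row 3: (0, 0, 6, 4); set L[3][1]=2
k=2: U[2][2]=5
  eliminate (3,2): mult=4, new row 3: (0, 0, 0, 6); set L[3][2]=4

L[1][0] = 4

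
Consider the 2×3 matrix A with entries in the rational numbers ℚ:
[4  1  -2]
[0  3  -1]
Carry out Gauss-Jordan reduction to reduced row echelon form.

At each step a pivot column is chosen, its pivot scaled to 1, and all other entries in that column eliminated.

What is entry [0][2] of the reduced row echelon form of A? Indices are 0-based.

M[0][2] = -5/12

[1] R0 /= 4  ⇒  (1, 1/4, -1/2)
[2] R1 /= 3  ⇒  (0, 1, -1/3)
     R0 -= 1/4·R1  ⇒  (1, 0, -5/12)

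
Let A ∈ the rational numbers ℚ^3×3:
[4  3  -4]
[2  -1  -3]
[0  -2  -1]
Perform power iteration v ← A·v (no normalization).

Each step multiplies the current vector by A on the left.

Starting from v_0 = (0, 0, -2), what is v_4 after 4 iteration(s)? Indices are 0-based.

v_0 = (0, 0, -2).
v_1 = A·v_0 = (8, 6, 2).
v_2 = A·v_1 = (42, 4, -14).
v_3 = A·v_2 = (236, 122, 6).
v_4 = A·v_3 = (1286, 332, -250).

v_4 = (1286, 332, -250)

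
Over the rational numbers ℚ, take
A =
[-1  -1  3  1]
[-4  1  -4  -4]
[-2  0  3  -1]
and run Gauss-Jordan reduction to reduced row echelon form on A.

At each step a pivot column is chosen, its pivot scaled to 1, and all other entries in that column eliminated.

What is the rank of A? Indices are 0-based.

rank = 3

pivot(0,0)=-1: scale R0 → (1, 1, -3, -1)
  clear (1,0): R1 −= (-4)R0 → (0, 5, -16, -8)
  clear (2,0): R2 −= (-2)R0 → (0, 2, -3, -3)
pivot(1,1)=5: scale R1 → (0, 1, -16/5, -8/5)
  clear (0,1): R0 −= (1)R1 → (1, 0, 1/5, 3/5)
  clear (2,1): R2 −= (2)R1 → (0, 0, 17/5, 1/5)
pivot(2,2)=17/5: scale R2 → (0, 0, 1, 1/17)
  clear (0,2): R0 −= (1/5)R2 → (1, 0, 0, 10/17)
  clear (1,2): R1 −= (-16/5)R2 → (0, 1, 0, -24/17)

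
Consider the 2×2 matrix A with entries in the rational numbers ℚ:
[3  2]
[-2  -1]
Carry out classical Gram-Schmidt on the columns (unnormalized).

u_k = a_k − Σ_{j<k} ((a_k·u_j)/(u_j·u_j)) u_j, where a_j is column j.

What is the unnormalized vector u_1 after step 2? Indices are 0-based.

u_1 = (2/13, 3/13)

Step 1: u_0 = a_0 = (3, -2).
Step 2: u_1 = a_1 − (8/13)·u_0 = (2/13, 3/13).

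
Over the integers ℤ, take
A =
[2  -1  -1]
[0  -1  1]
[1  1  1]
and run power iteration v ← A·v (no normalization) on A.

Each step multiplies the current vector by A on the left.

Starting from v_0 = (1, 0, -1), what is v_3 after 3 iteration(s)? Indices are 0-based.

v_3 = (11, 1, 10)

v_0 = (1, 0, -1).
v_1 = A·v_0 = (3, -1, 0).
v_2 = A·v_1 = (7, 1, 2).
v_3 = A·v_2 = (11, 1, 10).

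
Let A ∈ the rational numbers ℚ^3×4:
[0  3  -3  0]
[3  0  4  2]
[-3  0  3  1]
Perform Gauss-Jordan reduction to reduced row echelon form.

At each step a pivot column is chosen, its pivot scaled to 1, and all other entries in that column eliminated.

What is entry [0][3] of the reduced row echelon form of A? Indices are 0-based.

M[0][3] = 2/21

pivot(0,0): swap R0↔R1
pivot(0,0)=3: scale R0 → (1, 0, 4/3, 2/3)
  clear (2,0): R2 −= (-3)R0 → (0, 0, 7, 3)
pivot(1,1)=3: scale R1 → (0, 1, -1, 0)
pivot(2,2)=7: scale R2 → (0, 0, 1, 3/7)
  clear (0,2): R0 −= (4/3)R2 → (1, 0, 0, 2/21)
  clear (1,2): R1 −= (-1)R2 → (0, 1, 0, 3/7)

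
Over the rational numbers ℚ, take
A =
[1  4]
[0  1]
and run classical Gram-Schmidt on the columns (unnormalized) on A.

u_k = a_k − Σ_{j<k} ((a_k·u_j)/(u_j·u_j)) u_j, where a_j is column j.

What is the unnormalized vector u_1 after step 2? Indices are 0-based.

u_1 = (0, 1)

Step 1: u_0 = a_0 = (1, 0).
Step 2: u_1 = a_1 − (4)·u_0 = (0, 1).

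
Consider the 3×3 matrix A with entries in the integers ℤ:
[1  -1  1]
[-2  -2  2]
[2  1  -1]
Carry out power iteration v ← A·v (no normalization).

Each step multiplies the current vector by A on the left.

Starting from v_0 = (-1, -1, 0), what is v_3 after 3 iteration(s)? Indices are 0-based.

v_3 = (14, 56, -35)

v_0 = (-1, -1, 0).
v_1 = A·v_0 = (0, 4, -3).
v_2 = A·v_1 = (-7, -14, 7).
v_3 = A·v_2 = (14, 56, -35).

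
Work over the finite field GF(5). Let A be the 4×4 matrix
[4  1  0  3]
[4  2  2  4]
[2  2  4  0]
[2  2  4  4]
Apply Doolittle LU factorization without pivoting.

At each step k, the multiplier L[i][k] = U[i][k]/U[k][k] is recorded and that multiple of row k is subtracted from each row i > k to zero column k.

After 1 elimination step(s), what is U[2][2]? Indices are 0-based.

k=0: U[0][0]=4
  eliminate (1,0): mult=1, new row 1: (0, 1, 2, 1); set L[1][0]=1
  eliminate (2,0): mult=3, new row 2: (0, 4, 4, 1); set L[2][0]=3
  eliminate (3,0): mult=3, new row 3: (0, 4, 4, 0); set L[3][0]=3

U[2][2] = 4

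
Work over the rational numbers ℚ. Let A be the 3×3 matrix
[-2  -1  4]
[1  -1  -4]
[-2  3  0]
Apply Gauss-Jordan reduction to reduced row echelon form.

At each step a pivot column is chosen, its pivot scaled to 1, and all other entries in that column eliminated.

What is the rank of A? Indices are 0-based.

rank = 3

pivot(0,0)=-2: scale R0 → (1, 1/2, -2)
  clear (1,0): R1 −= (1)R0 → (0, -3/2, -2)
  clear (2,0): R2 −= (-2)R0 → (0, 4, -4)
pivot(1,1)=-3/2: scale R1 → (0, 1, 4/3)
  clear (0,1): R0 −= (1/2)R1 → (1, 0, -8/3)
  clear (2,1): R2 −= (4)R1 → (0, 0, -28/3)
pivot(2,2)=-28/3: scale R2 → (0, 0, 1)
  clear (0,2): R0 −= (-8/3)R2 → (1, 0, 0)
  clear (1,2): R1 −= (4/3)R2 → (0, 1, 0)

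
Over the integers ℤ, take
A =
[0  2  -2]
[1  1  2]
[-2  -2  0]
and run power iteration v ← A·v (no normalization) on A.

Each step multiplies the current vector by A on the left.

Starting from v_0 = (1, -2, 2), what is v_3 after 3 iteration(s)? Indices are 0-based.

v_0 = (1, -2, 2).
v_1 = A·v_0 = (-8, 3, 2).
v_2 = A·v_1 = (2, -1, 10).
v_3 = A·v_2 = (-22, 21, -2).

v_3 = (-22, 21, -2)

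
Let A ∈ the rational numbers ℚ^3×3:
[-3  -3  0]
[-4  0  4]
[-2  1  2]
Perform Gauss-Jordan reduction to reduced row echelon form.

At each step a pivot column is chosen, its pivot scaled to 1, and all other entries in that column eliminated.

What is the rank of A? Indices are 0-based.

rank = 3

pivot(0,0)=-3: scale R0 → (1, 1, 0)
  clear (1,0): R1 −= (-4)R0 → (0, 4, 4)
  clear (2,0): R2 −= (-2)R0 → (0, 3, 2)
pivot(1,1)=4: scale R1 → (0, 1, 1)
  clear (0,1): R0 −= (1)R1 → (1, 0, -1)
  clear (2,1): R2 −= (3)R1 → (0, 0, -1)
pivot(2,2)=-1: scale R2 → (0, 0, 1)
  clear (0,2): R0 −= (-1)R2 → (1, 0, 0)
  clear (1,2): R1 −= (1)R2 → (0, 1, 0)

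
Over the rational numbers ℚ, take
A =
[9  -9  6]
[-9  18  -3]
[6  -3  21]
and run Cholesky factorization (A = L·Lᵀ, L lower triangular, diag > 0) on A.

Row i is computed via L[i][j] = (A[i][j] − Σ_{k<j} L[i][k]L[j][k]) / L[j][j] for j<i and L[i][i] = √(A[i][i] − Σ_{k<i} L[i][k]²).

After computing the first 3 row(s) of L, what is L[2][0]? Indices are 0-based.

Step 1: L[0][0] = √(9) = 3.
  L[1][0] = (-9) / L[0][0] = -3.
Step 2: L[1][1] = √(9) = 3.
  L[2][0] = (6) / L[0][0] = 2.
  L[2][1] = (3) / L[1][1] = 1.
Step 3: L[2][2] = √(16) = 4.

L[2][0] = 2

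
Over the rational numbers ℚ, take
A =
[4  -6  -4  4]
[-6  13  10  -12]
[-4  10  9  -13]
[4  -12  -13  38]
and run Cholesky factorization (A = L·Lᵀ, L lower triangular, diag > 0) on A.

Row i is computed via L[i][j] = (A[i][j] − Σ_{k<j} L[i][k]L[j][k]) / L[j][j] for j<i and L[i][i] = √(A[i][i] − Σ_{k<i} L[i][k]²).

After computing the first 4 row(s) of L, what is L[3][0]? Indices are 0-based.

Step 1: L[0][0] = √(4) = 2.
  L[1][0] = (-6) / L[0][0] = -3.
Step 2: L[1][1] = √(4) = 2.
  L[2][0] = (-4) / L[0][0] = -2.
  L[2][1] = (4) / L[1][1] = 2.
Step 3: L[2][2] = √(1) = 1.
  L[3][0] = (4) / L[0][0] = 2.
  L[3][1] = (-6) / L[1][1] = -3.
  L[3][2] = (-3) / L[2][2] = -3.
Step 4: L[3][3] = √(16) = 4.

L[3][0] = 2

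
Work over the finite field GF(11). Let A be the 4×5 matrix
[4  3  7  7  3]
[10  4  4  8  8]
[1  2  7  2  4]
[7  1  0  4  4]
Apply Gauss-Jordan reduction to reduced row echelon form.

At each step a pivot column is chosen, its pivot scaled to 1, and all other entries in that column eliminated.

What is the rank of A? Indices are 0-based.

step 1: normalize row 0 (÷4) = (1, 9, 10, 10, 9)
  row 1: subtract 10×row0 = (0, 2, 3, 7, 6)
  row 2: subtract 1×row0 = (0, 4, 8, 3, 6)
  row 3: subtract 7×row0 = (0, 4, 7, 0, 7)
step 2: normalize row 1 (÷2) = (0, 1, 7, 9, 3)
  row 0: subtract 9×row1 = (1, 0, 2, 6, 4)
  row 2: subtract 4×row1 = (0, 0, 2, 0, 5)
  row 3: subtract 4×row1 = (0, 0, 1, 8, 6)
step 3: normalize row 2 (÷2) = (0, 0, 1, 0, 8)
  row 0: subtract 2×row2 = (1, 0, 0, 6, 10)
  row 1: subtract 7×row2 = (0, 1, 0, 9, 2)
  row 3: subtract 1×row2 = (0, 0, 0, 8, 9)
step 4: normalize row 3 (÷8) = (0, 0, 0, 1, 8)
  row 0: subtract 6×row3 = (1, 0, 0, 0, 6)
  row 1: subtract 9×row3 = (0, 1, 0, 0, 7)

rank = 4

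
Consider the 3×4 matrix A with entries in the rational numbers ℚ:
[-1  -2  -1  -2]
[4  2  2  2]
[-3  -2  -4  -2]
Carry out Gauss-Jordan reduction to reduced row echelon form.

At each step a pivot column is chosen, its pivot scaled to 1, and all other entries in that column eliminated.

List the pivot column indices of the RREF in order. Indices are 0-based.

pivot columns: 0, 1, 2

pivot(0,0)=-1: scale R0 → (1, 2, 1, 2)
  clear (1,0): R1 −= (4)R0 → (0, -6, -2, -6)
  clear (2,0): R2 −= (-3)R0 → (0, 4, -1, 4)
pivot(1,1)=-6: scale R1 → (0, 1, 1/3, 1)
  clear (0,1): R0 −= (2)R1 → (1, 0, 1/3, 0)
  clear (2,1): R2 −= (4)R1 → (0, 0, -7/3, 0)
pivot(2,2)=-7/3: scale R2 → (0, 0, 1, 0)
  clear (0,2): R0 −= (1/3)R2 → (1, 0, 0, 0)
  clear (1,2): R1 −= (1/3)R2 → (0, 1, 0, 1)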